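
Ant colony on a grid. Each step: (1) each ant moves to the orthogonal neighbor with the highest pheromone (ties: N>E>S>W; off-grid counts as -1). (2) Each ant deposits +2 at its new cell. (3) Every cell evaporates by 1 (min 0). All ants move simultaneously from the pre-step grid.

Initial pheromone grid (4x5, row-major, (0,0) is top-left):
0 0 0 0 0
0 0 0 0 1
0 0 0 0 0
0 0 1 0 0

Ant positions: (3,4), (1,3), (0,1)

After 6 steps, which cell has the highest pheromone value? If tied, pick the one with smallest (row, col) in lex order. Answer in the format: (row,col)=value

Answer: (1,4)=11

Derivation:
Step 1: ant0:(3,4)->N->(2,4) | ant1:(1,3)->E->(1,4) | ant2:(0,1)->E->(0,2)
  grid max=2 at (1,4)
Step 2: ant0:(2,4)->N->(1,4) | ant1:(1,4)->S->(2,4) | ant2:(0,2)->E->(0,3)
  grid max=3 at (1,4)
Step 3: ant0:(1,4)->S->(2,4) | ant1:(2,4)->N->(1,4) | ant2:(0,3)->E->(0,4)
  grid max=4 at (1,4)
Step 4: ant0:(2,4)->N->(1,4) | ant1:(1,4)->S->(2,4) | ant2:(0,4)->S->(1,4)
  grid max=7 at (1,4)
Step 5: ant0:(1,4)->S->(2,4) | ant1:(2,4)->N->(1,4) | ant2:(1,4)->S->(2,4)
  grid max=8 at (1,4)
Step 6: ant0:(2,4)->N->(1,4) | ant1:(1,4)->S->(2,4) | ant2:(2,4)->N->(1,4)
  grid max=11 at (1,4)
Final grid:
  0 0 0 0 0
  0 0 0 0 11
  0 0 0 0 8
  0 0 0 0 0
Max pheromone 11 at (1,4)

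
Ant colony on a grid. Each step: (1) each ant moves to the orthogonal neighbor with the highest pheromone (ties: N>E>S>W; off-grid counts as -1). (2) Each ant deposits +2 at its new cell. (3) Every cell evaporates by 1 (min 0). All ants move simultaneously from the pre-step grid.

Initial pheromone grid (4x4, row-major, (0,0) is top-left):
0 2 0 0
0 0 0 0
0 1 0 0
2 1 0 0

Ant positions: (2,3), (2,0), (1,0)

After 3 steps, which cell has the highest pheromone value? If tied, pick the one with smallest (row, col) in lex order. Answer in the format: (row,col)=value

Step 1: ant0:(2,3)->N->(1,3) | ant1:(2,0)->S->(3,0) | ant2:(1,0)->N->(0,0)
  grid max=3 at (3,0)
Step 2: ant0:(1,3)->N->(0,3) | ant1:(3,0)->N->(2,0) | ant2:(0,0)->E->(0,1)
  grid max=2 at (0,1)
Step 3: ant0:(0,3)->S->(1,3) | ant1:(2,0)->S->(3,0) | ant2:(0,1)->E->(0,2)
  grid max=3 at (3,0)
Final grid:
  0 1 1 0
  0 0 0 1
  0 0 0 0
  3 0 0 0
Max pheromone 3 at (3,0)

Answer: (3,0)=3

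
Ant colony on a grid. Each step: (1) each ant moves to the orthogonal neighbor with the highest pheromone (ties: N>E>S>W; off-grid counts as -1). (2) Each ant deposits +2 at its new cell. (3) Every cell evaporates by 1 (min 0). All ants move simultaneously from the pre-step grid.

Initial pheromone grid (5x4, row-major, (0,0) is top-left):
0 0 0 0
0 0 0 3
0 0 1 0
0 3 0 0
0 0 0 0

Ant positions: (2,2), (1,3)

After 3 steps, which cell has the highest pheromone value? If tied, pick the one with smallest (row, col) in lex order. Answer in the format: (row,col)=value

Answer: (1,3)=4

Derivation:
Step 1: ant0:(2,2)->N->(1,2) | ant1:(1,3)->N->(0,3)
  grid max=2 at (1,3)
Step 2: ant0:(1,2)->E->(1,3) | ant1:(0,3)->S->(1,3)
  grid max=5 at (1,3)
Step 3: ant0:(1,3)->N->(0,3) | ant1:(1,3)->N->(0,3)
  grid max=4 at (1,3)
Final grid:
  0 0 0 3
  0 0 0 4
  0 0 0 0
  0 0 0 0
  0 0 0 0
Max pheromone 4 at (1,3)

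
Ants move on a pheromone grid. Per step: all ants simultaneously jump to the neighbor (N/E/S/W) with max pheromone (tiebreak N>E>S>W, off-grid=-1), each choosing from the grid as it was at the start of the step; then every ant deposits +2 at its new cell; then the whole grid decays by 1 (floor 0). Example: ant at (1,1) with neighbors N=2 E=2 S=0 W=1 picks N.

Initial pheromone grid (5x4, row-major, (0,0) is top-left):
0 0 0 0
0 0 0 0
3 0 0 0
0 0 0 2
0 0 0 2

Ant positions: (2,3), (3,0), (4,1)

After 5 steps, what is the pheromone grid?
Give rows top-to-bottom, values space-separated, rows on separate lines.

After step 1: ants at (3,3),(2,0),(3,1)
  0 0 0 0
  0 0 0 0
  4 0 0 0
  0 1 0 3
  0 0 0 1
After step 2: ants at (4,3),(1,0),(2,1)
  0 0 0 0
  1 0 0 0
  3 1 0 0
  0 0 0 2
  0 0 0 2
After step 3: ants at (3,3),(2,0),(2,0)
  0 0 0 0
  0 0 0 0
  6 0 0 0
  0 0 0 3
  0 0 0 1
After step 4: ants at (4,3),(1,0),(1,0)
  0 0 0 0
  3 0 0 0
  5 0 0 0
  0 0 0 2
  0 0 0 2
After step 5: ants at (3,3),(2,0),(2,0)
  0 0 0 0
  2 0 0 0
  8 0 0 0
  0 0 0 3
  0 0 0 1

0 0 0 0
2 0 0 0
8 0 0 0
0 0 0 3
0 0 0 1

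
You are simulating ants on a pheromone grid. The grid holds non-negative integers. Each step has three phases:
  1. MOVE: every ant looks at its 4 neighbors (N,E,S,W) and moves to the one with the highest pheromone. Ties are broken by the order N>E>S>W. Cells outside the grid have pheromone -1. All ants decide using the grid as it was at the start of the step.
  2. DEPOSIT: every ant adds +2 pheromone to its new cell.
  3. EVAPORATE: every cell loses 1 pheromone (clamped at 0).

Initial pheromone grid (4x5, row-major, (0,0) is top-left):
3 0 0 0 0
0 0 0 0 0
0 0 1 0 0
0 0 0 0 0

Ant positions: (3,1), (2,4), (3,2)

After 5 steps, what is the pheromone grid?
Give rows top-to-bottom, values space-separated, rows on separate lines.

After step 1: ants at (2,1),(1,4),(2,2)
  2 0 0 0 0
  0 0 0 0 1
  0 1 2 0 0
  0 0 0 0 0
After step 2: ants at (2,2),(0,4),(2,1)
  1 0 0 0 1
  0 0 0 0 0
  0 2 3 0 0
  0 0 0 0 0
After step 3: ants at (2,1),(1,4),(2,2)
  0 0 0 0 0
  0 0 0 0 1
  0 3 4 0 0
  0 0 0 0 0
After step 4: ants at (2,2),(0,4),(2,1)
  0 0 0 0 1
  0 0 0 0 0
  0 4 5 0 0
  0 0 0 0 0
After step 5: ants at (2,1),(1,4),(2,2)
  0 0 0 0 0
  0 0 0 0 1
  0 5 6 0 0
  0 0 0 0 0

0 0 0 0 0
0 0 0 0 1
0 5 6 0 0
0 0 0 0 0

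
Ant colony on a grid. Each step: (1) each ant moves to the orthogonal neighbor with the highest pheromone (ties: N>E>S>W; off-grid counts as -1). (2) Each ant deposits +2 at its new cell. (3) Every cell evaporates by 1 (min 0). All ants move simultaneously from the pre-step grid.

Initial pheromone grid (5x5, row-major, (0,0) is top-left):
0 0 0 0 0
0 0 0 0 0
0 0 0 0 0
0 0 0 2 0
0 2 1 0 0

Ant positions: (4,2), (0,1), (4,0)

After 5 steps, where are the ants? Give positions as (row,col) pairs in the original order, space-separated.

Step 1: ant0:(4,2)->W->(4,1) | ant1:(0,1)->E->(0,2) | ant2:(4,0)->E->(4,1)
  grid max=5 at (4,1)
Step 2: ant0:(4,1)->N->(3,1) | ant1:(0,2)->E->(0,3) | ant2:(4,1)->N->(3,1)
  grid max=4 at (4,1)
Step 3: ant0:(3,1)->S->(4,1) | ant1:(0,3)->E->(0,4) | ant2:(3,1)->S->(4,1)
  grid max=7 at (4,1)
Step 4: ant0:(4,1)->N->(3,1) | ant1:(0,4)->S->(1,4) | ant2:(4,1)->N->(3,1)
  grid max=6 at (4,1)
Step 5: ant0:(3,1)->S->(4,1) | ant1:(1,4)->N->(0,4) | ant2:(3,1)->S->(4,1)
  grid max=9 at (4,1)

(4,1) (0,4) (4,1)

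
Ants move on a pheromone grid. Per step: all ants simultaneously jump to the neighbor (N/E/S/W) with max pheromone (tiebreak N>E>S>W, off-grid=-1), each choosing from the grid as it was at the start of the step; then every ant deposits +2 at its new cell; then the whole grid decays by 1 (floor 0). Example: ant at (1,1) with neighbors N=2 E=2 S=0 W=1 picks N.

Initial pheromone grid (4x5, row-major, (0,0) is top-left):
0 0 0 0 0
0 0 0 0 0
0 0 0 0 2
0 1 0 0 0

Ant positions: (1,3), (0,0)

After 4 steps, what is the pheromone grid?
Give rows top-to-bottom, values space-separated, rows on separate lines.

After step 1: ants at (0,3),(0,1)
  0 1 0 1 0
  0 0 0 0 0
  0 0 0 0 1
  0 0 0 0 0
After step 2: ants at (0,4),(0,2)
  0 0 1 0 1
  0 0 0 0 0
  0 0 0 0 0
  0 0 0 0 0
After step 3: ants at (1,4),(0,3)
  0 0 0 1 0
  0 0 0 0 1
  0 0 0 0 0
  0 0 0 0 0
After step 4: ants at (0,4),(0,4)
  0 0 0 0 3
  0 0 0 0 0
  0 0 0 0 0
  0 0 0 0 0

0 0 0 0 3
0 0 0 0 0
0 0 0 0 0
0 0 0 0 0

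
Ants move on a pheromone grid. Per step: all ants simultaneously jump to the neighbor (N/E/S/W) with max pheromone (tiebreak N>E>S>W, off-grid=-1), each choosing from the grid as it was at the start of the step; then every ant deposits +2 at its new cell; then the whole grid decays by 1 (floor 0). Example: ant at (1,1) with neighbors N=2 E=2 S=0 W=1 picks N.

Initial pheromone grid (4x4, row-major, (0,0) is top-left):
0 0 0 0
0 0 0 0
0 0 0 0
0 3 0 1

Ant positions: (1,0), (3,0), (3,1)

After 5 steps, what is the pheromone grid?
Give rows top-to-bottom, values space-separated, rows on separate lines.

After step 1: ants at (0,0),(3,1),(2,1)
  1 0 0 0
  0 0 0 0
  0 1 0 0
  0 4 0 0
After step 2: ants at (0,1),(2,1),(3,1)
  0 1 0 0
  0 0 0 0
  0 2 0 0
  0 5 0 0
After step 3: ants at (0,2),(3,1),(2,1)
  0 0 1 0
  0 0 0 0
  0 3 0 0
  0 6 0 0
After step 4: ants at (0,3),(2,1),(3,1)
  0 0 0 1
  0 0 0 0
  0 4 0 0
  0 7 0 0
After step 5: ants at (1,3),(3,1),(2,1)
  0 0 0 0
  0 0 0 1
  0 5 0 0
  0 8 0 0

0 0 0 0
0 0 0 1
0 5 0 0
0 8 0 0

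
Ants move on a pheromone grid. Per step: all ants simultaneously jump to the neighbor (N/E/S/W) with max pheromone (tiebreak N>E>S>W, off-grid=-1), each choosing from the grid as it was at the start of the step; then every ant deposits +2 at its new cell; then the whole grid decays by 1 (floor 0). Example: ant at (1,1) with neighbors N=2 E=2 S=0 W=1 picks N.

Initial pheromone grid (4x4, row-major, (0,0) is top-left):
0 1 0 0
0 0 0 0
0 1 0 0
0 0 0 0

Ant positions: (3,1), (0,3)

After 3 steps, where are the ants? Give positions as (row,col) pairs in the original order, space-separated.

Step 1: ant0:(3,1)->N->(2,1) | ant1:(0,3)->S->(1,3)
  grid max=2 at (2,1)
Step 2: ant0:(2,1)->N->(1,1) | ant1:(1,3)->N->(0,3)
  grid max=1 at (0,3)
Step 3: ant0:(1,1)->S->(2,1) | ant1:(0,3)->S->(1,3)
  grid max=2 at (2,1)

(2,1) (1,3)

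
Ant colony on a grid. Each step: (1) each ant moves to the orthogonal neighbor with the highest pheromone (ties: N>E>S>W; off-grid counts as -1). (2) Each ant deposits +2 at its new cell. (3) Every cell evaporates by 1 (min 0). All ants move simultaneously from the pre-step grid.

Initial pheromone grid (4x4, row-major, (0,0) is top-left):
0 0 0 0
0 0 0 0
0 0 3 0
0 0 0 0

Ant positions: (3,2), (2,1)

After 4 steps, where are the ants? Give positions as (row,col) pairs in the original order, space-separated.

Step 1: ant0:(3,2)->N->(2,2) | ant1:(2,1)->E->(2,2)
  grid max=6 at (2,2)
Step 2: ant0:(2,2)->N->(1,2) | ant1:(2,2)->N->(1,2)
  grid max=5 at (2,2)
Step 3: ant0:(1,2)->S->(2,2) | ant1:(1,2)->S->(2,2)
  grid max=8 at (2,2)
Step 4: ant0:(2,2)->N->(1,2) | ant1:(2,2)->N->(1,2)
  grid max=7 at (2,2)

(1,2) (1,2)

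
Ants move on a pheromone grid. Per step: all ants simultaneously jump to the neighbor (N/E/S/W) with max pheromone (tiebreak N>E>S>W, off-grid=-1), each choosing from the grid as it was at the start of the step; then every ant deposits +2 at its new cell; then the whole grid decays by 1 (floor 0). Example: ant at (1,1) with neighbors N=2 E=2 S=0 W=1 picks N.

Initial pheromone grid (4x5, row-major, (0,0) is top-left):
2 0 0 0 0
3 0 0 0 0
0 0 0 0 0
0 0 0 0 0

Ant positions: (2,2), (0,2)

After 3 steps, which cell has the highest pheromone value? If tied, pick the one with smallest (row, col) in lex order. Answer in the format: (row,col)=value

Step 1: ant0:(2,2)->N->(1,2) | ant1:(0,2)->E->(0,3)
  grid max=2 at (1,0)
Step 2: ant0:(1,2)->N->(0,2) | ant1:(0,3)->E->(0,4)
  grid max=1 at (0,2)
Step 3: ant0:(0,2)->E->(0,3) | ant1:(0,4)->S->(1,4)
  grid max=1 at (0,3)
Final grid:
  0 0 0 1 0
  0 0 0 0 1
  0 0 0 0 0
  0 0 0 0 0
Max pheromone 1 at (0,3)

Answer: (0,3)=1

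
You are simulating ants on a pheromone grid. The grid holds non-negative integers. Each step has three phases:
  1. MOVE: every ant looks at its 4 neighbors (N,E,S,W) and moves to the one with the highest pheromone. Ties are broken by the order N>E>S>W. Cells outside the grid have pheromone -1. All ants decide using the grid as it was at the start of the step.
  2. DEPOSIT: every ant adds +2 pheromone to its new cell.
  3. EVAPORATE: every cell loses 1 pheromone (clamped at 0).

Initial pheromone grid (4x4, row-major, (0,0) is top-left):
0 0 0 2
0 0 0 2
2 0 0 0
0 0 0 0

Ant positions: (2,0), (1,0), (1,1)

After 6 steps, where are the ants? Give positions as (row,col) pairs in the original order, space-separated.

Step 1: ant0:(2,0)->N->(1,0) | ant1:(1,0)->S->(2,0) | ant2:(1,1)->N->(0,1)
  grid max=3 at (2,0)
Step 2: ant0:(1,0)->S->(2,0) | ant1:(2,0)->N->(1,0) | ant2:(0,1)->E->(0,2)
  grid max=4 at (2,0)
Step 3: ant0:(2,0)->N->(1,0) | ant1:(1,0)->S->(2,0) | ant2:(0,2)->E->(0,3)
  grid max=5 at (2,0)
Step 4: ant0:(1,0)->S->(2,0) | ant1:(2,0)->N->(1,0) | ant2:(0,3)->S->(1,3)
  grid max=6 at (2,0)
Step 5: ant0:(2,0)->N->(1,0) | ant1:(1,0)->S->(2,0) | ant2:(1,3)->N->(0,3)
  grid max=7 at (2,0)
Step 6: ant0:(1,0)->S->(2,0) | ant1:(2,0)->N->(1,0) | ant2:(0,3)->S->(1,3)
  grid max=8 at (2,0)

(2,0) (1,0) (1,3)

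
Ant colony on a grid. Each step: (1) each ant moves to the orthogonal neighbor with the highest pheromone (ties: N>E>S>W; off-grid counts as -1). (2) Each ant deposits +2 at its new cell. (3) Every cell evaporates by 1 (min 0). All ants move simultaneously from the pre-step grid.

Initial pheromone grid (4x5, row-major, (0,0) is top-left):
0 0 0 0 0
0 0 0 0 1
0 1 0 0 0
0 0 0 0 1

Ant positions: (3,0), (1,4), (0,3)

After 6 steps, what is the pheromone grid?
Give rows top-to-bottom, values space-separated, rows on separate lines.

After step 1: ants at (2,0),(0,4),(0,4)
  0 0 0 0 3
  0 0 0 0 0
  1 0 0 0 0
  0 0 0 0 0
After step 2: ants at (1,0),(1,4),(1,4)
  0 0 0 0 2
  1 0 0 0 3
  0 0 0 0 0
  0 0 0 0 0
After step 3: ants at (0,0),(0,4),(0,4)
  1 0 0 0 5
  0 0 0 0 2
  0 0 0 0 0
  0 0 0 0 0
After step 4: ants at (0,1),(1,4),(1,4)
  0 1 0 0 4
  0 0 0 0 5
  0 0 0 0 0
  0 0 0 0 0
After step 5: ants at (0,2),(0,4),(0,4)
  0 0 1 0 7
  0 0 0 0 4
  0 0 0 0 0
  0 0 0 0 0
After step 6: ants at (0,3),(1,4),(1,4)
  0 0 0 1 6
  0 0 0 0 7
  0 0 0 0 0
  0 0 0 0 0

0 0 0 1 6
0 0 0 0 7
0 0 0 0 0
0 0 0 0 0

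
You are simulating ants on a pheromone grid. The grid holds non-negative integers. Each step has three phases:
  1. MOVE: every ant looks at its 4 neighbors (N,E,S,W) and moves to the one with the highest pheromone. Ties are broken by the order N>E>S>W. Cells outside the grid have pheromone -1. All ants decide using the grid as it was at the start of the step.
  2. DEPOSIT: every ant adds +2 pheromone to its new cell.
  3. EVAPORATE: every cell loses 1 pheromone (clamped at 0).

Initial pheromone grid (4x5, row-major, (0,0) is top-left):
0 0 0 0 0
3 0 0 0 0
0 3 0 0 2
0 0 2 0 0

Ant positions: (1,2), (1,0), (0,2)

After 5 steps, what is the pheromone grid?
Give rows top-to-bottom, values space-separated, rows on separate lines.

After step 1: ants at (0,2),(0,0),(0,3)
  1 0 1 1 0
  2 0 0 0 0
  0 2 0 0 1
  0 0 1 0 0
After step 2: ants at (0,3),(1,0),(0,2)
  0 0 2 2 0
  3 0 0 0 0
  0 1 0 0 0
  0 0 0 0 0
After step 3: ants at (0,2),(0,0),(0,3)
  1 0 3 3 0
  2 0 0 0 0
  0 0 0 0 0
  0 0 0 0 0
After step 4: ants at (0,3),(1,0),(0,2)
  0 0 4 4 0
  3 0 0 0 0
  0 0 0 0 0
  0 0 0 0 0
After step 5: ants at (0,2),(0,0),(0,3)
  1 0 5 5 0
  2 0 0 0 0
  0 0 0 0 0
  0 0 0 0 0

1 0 5 5 0
2 0 0 0 0
0 0 0 0 0
0 0 0 0 0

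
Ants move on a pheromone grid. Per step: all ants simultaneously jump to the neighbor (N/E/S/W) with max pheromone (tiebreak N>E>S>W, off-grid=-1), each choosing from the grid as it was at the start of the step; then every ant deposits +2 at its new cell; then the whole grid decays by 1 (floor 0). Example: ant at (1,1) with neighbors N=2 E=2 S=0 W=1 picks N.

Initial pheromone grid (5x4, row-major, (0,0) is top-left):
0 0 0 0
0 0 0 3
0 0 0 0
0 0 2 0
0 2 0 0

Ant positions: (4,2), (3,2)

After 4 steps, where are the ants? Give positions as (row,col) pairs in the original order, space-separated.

Step 1: ant0:(4,2)->N->(3,2) | ant1:(3,2)->N->(2,2)
  grid max=3 at (3,2)
Step 2: ant0:(3,2)->N->(2,2) | ant1:(2,2)->S->(3,2)
  grid max=4 at (3,2)
Step 3: ant0:(2,2)->S->(3,2) | ant1:(3,2)->N->(2,2)
  grid max=5 at (3,2)
Step 4: ant0:(3,2)->N->(2,2) | ant1:(2,2)->S->(3,2)
  grid max=6 at (3,2)

(2,2) (3,2)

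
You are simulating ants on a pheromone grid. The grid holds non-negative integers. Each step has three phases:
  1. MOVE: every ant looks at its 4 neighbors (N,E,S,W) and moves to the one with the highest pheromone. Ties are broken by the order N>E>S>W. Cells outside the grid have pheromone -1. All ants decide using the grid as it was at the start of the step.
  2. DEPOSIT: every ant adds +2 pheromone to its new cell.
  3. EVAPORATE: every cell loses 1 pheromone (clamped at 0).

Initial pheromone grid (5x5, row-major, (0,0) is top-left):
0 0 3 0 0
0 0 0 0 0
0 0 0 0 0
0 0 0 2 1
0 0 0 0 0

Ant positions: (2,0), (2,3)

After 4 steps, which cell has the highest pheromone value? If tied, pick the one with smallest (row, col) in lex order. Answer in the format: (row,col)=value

Step 1: ant0:(2,0)->N->(1,0) | ant1:(2,3)->S->(3,3)
  grid max=3 at (3,3)
Step 2: ant0:(1,0)->N->(0,0) | ant1:(3,3)->N->(2,3)
  grid max=2 at (3,3)
Step 3: ant0:(0,0)->E->(0,1) | ant1:(2,3)->S->(3,3)
  grid max=3 at (3,3)
Step 4: ant0:(0,1)->E->(0,2) | ant1:(3,3)->N->(2,3)
  grid max=2 at (3,3)
Final grid:
  0 0 1 0 0
  0 0 0 0 0
  0 0 0 1 0
  0 0 0 2 0
  0 0 0 0 0
Max pheromone 2 at (3,3)

Answer: (3,3)=2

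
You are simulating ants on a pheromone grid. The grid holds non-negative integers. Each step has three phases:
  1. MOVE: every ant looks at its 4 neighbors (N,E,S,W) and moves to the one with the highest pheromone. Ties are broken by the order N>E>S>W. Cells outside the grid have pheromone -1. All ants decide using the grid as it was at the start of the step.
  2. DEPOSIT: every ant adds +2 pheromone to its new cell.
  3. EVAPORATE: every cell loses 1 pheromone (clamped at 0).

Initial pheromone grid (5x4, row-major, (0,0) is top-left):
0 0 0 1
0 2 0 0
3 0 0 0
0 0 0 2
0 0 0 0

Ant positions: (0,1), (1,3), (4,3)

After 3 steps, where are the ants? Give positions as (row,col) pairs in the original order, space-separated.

Step 1: ant0:(0,1)->S->(1,1) | ant1:(1,3)->N->(0,3) | ant2:(4,3)->N->(3,3)
  grid max=3 at (1,1)
Step 2: ant0:(1,1)->N->(0,1) | ant1:(0,3)->S->(1,3) | ant2:(3,3)->N->(2,3)
  grid max=2 at (1,1)
Step 3: ant0:(0,1)->S->(1,1) | ant1:(1,3)->N->(0,3) | ant2:(2,3)->S->(3,3)
  grid max=3 at (1,1)

(1,1) (0,3) (3,3)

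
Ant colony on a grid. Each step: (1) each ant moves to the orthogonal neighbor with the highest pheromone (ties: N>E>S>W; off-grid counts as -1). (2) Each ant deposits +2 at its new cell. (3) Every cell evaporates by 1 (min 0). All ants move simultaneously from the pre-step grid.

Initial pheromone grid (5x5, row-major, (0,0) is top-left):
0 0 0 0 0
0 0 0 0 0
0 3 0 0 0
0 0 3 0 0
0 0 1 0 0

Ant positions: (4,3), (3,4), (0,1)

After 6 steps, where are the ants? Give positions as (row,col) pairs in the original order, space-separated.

Step 1: ant0:(4,3)->W->(4,2) | ant1:(3,4)->N->(2,4) | ant2:(0,1)->E->(0,2)
  grid max=2 at (2,1)
Step 2: ant0:(4,2)->N->(3,2) | ant1:(2,4)->N->(1,4) | ant2:(0,2)->E->(0,3)
  grid max=3 at (3,2)
Step 3: ant0:(3,2)->S->(4,2) | ant1:(1,4)->N->(0,4) | ant2:(0,3)->E->(0,4)
  grid max=3 at (0,4)
Step 4: ant0:(4,2)->N->(3,2) | ant1:(0,4)->S->(1,4) | ant2:(0,4)->S->(1,4)
  grid max=3 at (1,4)
Step 5: ant0:(3,2)->S->(4,2) | ant1:(1,4)->N->(0,4) | ant2:(1,4)->N->(0,4)
  grid max=5 at (0,4)
Step 6: ant0:(4,2)->N->(3,2) | ant1:(0,4)->S->(1,4) | ant2:(0,4)->S->(1,4)
  grid max=5 at (1,4)

(3,2) (1,4) (1,4)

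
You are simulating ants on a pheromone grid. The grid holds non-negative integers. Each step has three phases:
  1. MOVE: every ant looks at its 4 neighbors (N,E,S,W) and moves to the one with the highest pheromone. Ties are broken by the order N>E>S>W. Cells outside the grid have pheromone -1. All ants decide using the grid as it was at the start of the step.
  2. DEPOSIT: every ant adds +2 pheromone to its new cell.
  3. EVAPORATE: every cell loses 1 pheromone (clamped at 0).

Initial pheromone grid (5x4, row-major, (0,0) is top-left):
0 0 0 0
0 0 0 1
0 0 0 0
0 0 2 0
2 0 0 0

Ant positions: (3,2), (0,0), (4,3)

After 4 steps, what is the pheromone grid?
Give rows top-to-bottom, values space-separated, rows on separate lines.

After step 1: ants at (2,2),(0,1),(3,3)
  0 1 0 0
  0 0 0 0
  0 0 1 0
  0 0 1 1
  1 0 0 0
After step 2: ants at (3,2),(0,2),(3,2)
  0 0 1 0
  0 0 0 0
  0 0 0 0
  0 0 4 0
  0 0 0 0
After step 3: ants at (2,2),(0,3),(2,2)
  0 0 0 1
  0 0 0 0
  0 0 3 0
  0 0 3 0
  0 0 0 0
After step 4: ants at (3,2),(1,3),(3,2)
  0 0 0 0
  0 0 0 1
  0 0 2 0
  0 0 6 0
  0 0 0 0

0 0 0 0
0 0 0 1
0 0 2 0
0 0 6 0
0 0 0 0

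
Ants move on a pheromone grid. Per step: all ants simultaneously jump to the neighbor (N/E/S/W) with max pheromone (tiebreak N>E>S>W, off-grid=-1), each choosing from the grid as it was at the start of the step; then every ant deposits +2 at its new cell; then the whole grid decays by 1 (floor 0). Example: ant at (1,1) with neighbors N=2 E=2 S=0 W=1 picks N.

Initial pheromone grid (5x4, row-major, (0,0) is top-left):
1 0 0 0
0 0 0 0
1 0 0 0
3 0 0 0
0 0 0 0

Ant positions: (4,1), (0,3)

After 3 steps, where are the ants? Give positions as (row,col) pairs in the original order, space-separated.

Step 1: ant0:(4,1)->N->(3,1) | ant1:(0,3)->S->(1,3)
  grid max=2 at (3,0)
Step 2: ant0:(3,1)->W->(3,0) | ant1:(1,3)->N->(0,3)
  grid max=3 at (3,0)
Step 3: ant0:(3,0)->N->(2,0) | ant1:(0,3)->S->(1,3)
  grid max=2 at (3,0)

(2,0) (1,3)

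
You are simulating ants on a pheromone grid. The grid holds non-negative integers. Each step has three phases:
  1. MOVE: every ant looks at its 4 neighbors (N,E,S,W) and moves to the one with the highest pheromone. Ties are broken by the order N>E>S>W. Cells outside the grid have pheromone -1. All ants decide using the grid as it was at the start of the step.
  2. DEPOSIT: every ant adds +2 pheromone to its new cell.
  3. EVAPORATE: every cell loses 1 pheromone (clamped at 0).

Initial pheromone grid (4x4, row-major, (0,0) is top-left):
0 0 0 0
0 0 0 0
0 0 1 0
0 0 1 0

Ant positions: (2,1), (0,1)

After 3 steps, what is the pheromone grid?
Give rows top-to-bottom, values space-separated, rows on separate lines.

After step 1: ants at (2,2),(0,2)
  0 0 1 0
  0 0 0 0
  0 0 2 0
  0 0 0 0
After step 2: ants at (1,2),(0,3)
  0 0 0 1
  0 0 1 0
  0 0 1 0
  0 0 0 0
After step 3: ants at (2,2),(1,3)
  0 0 0 0
  0 0 0 1
  0 0 2 0
  0 0 0 0

0 0 0 0
0 0 0 1
0 0 2 0
0 0 0 0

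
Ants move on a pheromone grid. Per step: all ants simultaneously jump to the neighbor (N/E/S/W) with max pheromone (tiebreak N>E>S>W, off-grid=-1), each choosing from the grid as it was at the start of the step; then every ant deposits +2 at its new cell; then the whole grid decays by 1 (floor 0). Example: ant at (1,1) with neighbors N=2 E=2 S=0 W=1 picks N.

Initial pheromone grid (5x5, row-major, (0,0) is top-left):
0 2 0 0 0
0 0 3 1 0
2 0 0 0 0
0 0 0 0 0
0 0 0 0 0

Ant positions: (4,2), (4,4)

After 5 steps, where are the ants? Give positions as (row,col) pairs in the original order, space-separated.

Step 1: ant0:(4,2)->N->(3,2) | ant1:(4,4)->N->(3,4)
  grid max=2 at (1,2)
Step 2: ant0:(3,2)->N->(2,2) | ant1:(3,4)->N->(2,4)
  grid max=1 at (1,2)
Step 3: ant0:(2,2)->N->(1,2) | ant1:(2,4)->N->(1,4)
  grid max=2 at (1,2)
Step 4: ant0:(1,2)->N->(0,2) | ant1:(1,4)->N->(0,4)
  grid max=1 at (0,2)
Step 5: ant0:(0,2)->S->(1,2) | ant1:(0,4)->S->(1,4)
  grid max=2 at (1,2)

(1,2) (1,4)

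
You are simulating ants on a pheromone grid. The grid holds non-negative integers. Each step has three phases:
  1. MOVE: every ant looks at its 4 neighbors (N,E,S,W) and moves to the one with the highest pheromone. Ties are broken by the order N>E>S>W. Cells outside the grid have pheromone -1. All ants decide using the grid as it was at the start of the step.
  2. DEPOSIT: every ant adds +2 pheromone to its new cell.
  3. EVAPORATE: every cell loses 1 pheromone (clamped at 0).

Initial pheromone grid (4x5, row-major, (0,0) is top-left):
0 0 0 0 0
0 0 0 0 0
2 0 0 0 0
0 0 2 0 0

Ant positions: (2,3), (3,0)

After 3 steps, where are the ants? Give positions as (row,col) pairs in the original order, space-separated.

Step 1: ant0:(2,3)->N->(1,3) | ant1:(3,0)->N->(2,0)
  grid max=3 at (2,0)
Step 2: ant0:(1,3)->N->(0,3) | ant1:(2,0)->N->(1,0)
  grid max=2 at (2,0)
Step 3: ant0:(0,3)->E->(0,4) | ant1:(1,0)->S->(2,0)
  grid max=3 at (2,0)

(0,4) (2,0)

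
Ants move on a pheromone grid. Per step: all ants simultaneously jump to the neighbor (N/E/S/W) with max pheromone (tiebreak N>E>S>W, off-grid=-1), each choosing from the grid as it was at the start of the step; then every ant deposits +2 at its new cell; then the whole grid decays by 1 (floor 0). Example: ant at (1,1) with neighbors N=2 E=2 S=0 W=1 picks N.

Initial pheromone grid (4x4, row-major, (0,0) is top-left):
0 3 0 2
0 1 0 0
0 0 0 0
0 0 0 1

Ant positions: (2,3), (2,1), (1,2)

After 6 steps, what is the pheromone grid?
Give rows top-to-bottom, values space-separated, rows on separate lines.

After step 1: ants at (3,3),(1,1),(1,1)
  0 2 0 1
  0 4 0 0
  0 0 0 0
  0 0 0 2
After step 2: ants at (2,3),(0,1),(0,1)
  0 5 0 0
  0 3 0 0
  0 0 0 1
  0 0 0 1
After step 3: ants at (3,3),(1,1),(1,1)
  0 4 0 0
  0 6 0 0
  0 0 0 0
  0 0 0 2
After step 4: ants at (2,3),(0,1),(0,1)
  0 7 0 0
  0 5 0 0
  0 0 0 1
  0 0 0 1
After step 5: ants at (3,3),(1,1),(1,1)
  0 6 0 0
  0 8 0 0
  0 0 0 0
  0 0 0 2
After step 6: ants at (2,3),(0,1),(0,1)
  0 9 0 0
  0 7 0 0
  0 0 0 1
  0 0 0 1

0 9 0 0
0 7 0 0
0 0 0 1
0 0 0 1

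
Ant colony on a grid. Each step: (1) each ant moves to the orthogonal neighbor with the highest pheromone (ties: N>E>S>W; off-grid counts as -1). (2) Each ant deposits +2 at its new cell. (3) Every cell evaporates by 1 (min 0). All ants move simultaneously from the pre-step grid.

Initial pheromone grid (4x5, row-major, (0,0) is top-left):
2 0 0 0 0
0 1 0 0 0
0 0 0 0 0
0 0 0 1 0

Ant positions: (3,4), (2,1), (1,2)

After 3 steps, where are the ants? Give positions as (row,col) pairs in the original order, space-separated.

Step 1: ant0:(3,4)->W->(3,3) | ant1:(2,1)->N->(1,1) | ant2:(1,2)->W->(1,1)
  grid max=4 at (1,1)
Step 2: ant0:(3,3)->N->(2,3) | ant1:(1,1)->N->(0,1) | ant2:(1,1)->N->(0,1)
  grid max=3 at (0,1)
Step 3: ant0:(2,3)->S->(3,3) | ant1:(0,1)->S->(1,1) | ant2:(0,1)->S->(1,1)
  grid max=6 at (1,1)

(3,3) (1,1) (1,1)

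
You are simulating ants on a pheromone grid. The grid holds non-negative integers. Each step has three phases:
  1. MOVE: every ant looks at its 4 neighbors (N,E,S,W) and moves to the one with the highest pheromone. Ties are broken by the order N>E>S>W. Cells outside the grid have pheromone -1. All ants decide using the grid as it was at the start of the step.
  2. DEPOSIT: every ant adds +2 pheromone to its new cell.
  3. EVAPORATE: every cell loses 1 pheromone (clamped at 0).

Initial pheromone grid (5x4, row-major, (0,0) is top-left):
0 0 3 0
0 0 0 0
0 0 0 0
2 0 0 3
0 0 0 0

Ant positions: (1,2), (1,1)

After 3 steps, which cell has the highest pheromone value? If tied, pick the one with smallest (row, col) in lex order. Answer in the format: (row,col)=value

Step 1: ant0:(1,2)->N->(0,2) | ant1:(1,1)->N->(0,1)
  grid max=4 at (0,2)
Step 2: ant0:(0,2)->W->(0,1) | ant1:(0,1)->E->(0,2)
  grid max=5 at (0,2)
Step 3: ant0:(0,1)->E->(0,2) | ant1:(0,2)->W->(0,1)
  grid max=6 at (0,2)
Final grid:
  0 3 6 0
  0 0 0 0
  0 0 0 0
  0 0 0 0
  0 0 0 0
Max pheromone 6 at (0,2)

Answer: (0,2)=6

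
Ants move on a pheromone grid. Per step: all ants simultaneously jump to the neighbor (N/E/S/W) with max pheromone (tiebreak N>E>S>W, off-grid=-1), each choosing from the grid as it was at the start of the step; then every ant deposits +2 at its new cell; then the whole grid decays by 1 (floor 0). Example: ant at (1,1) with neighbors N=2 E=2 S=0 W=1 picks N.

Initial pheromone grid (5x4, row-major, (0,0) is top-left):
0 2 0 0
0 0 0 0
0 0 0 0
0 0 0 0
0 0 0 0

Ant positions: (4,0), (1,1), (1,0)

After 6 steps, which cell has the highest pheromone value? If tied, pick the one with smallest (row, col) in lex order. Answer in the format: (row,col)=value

Step 1: ant0:(4,0)->N->(3,0) | ant1:(1,1)->N->(0,1) | ant2:(1,0)->N->(0,0)
  grid max=3 at (0,1)
Step 2: ant0:(3,0)->N->(2,0) | ant1:(0,1)->W->(0,0) | ant2:(0,0)->E->(0,1)
  grid max=4 at (0,1)
Step 3: ant0:(2,0)->N->(1,0) | ant1:(0,0)->E->(0,1) | ant2:(0,1)->W->(0,0)
  grid max=5 at (0,1)
Step 4: ant0:(1,0)->N->(0,0) | ant1:(0,1)->W->(0,0) | ant2:(0,0)->E->(0,1)
  grid max=6 at (0,0)
Step 5: ant0:(0,0)->E->(0,1) | ant1:(0,0)->E->(0,1) | ant2:(0,1)->W->(0,0)
  grid max=9 at (0,1)
Step 6: ant0:(0,1)->W->(0,0) | ant1:(0,1)->W->(0,0) | ant2:(0,0)->E->(0,1)
  grid max=10 at (0,0)
Final grid:
  10 10 0 0
  0 0 0 0
  0 0 0 0
  0 0 0 0
  0 0 0 0
Max pheromone 10 at (0,0)

Answer: (0,0)=10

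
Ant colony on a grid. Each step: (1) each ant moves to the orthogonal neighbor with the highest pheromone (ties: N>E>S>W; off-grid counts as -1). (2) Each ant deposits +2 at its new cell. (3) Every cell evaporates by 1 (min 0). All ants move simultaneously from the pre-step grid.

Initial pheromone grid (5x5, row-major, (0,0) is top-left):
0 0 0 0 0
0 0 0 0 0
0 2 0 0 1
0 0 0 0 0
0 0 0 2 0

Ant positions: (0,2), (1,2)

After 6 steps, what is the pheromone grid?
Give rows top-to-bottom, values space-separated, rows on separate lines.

After step 1: ants at (0,3),(0,2)
  0 0 1 1 0
  0 0 0 0 0
  0 1 0 0 0
  0 0 0 0 0
  0 0 0 1 0
After step 2: ants at (0,2),(0,3)
  0 0 2 2 0
  0 0 0 0 0
  0 0 0 0 0
  0 0 0 0 0
  0 0 0 0 0
After step 3: ants at (0,3),(0,2)
  0 0 3 3 0
  0 0 0 0 0
  0 0 0 0 0
  0 0 0 0 0
  0 0 0 0 0
After step 4: ants at (0,2),(0,3)
  0 0 4 4 0
  0 0 0 0 0
  0 0 0 0 0
  0 0 0 0 0
  0 0 0 0 0
After step 5: ants at (0,3),(0,2)
  0 0 5 5 0
  0 0 0 0 0
  0 0 0 0 0
  0 0 0 0 0
  0 0 0 0 0
After step 6: ants at (0,2),(0,3)
  0 0 6 6 0
  0 0 0 0 0
  0 0 0 0 0
  0 0 0 0 0
  0 0 0 0 0

0 0 6 6 0
0 0 0 0 0
0 0 0 0 0
0 0 0 0 0
0 0 0 0 0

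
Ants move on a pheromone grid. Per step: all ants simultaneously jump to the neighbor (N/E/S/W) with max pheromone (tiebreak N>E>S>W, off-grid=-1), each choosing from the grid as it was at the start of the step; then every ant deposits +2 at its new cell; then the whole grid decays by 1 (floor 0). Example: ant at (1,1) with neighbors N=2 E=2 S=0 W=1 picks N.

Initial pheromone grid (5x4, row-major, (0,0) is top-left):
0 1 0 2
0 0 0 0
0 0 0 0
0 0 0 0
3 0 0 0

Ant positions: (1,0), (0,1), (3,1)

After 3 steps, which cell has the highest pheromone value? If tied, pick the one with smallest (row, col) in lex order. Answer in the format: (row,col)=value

Step 1: ant0:(1,0)->N->(0,0) | ant1:(0,1)->E->(0,2) | ant2:(3,1)->N->(2,1)
  grid max=2 at (4,0)
Step 2: ant0:(0,0)->E->(0,1) | ant1:(0,2)->E->(0,3) | ant2:(2,1)->N->(1,1)
  grid max=2 at (0,3)
Step 3: ant0:(0,1)->S->(1,1) | ant1:(0,3)->S->(1,3) | ant2:(1,1)->N->(0,1)
  grid max=2 at (0,1)
Final grid:
  0 2 0 1
  0 2 0 1
  0 0 0 0
  0 0 0 0
  0 0 0 0
Max pheromone 2 at (0,1)

Answer: (0,1)=2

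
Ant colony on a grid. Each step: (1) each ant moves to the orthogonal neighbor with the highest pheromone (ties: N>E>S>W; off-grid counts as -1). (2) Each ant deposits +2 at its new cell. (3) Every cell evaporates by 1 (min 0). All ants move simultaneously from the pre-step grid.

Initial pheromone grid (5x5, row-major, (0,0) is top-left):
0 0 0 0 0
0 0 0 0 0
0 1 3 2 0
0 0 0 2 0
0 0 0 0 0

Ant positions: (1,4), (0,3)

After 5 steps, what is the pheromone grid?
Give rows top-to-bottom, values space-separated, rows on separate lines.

After step 1: ants at (0,4),(0,4)
  0 0 0 0 3
  0 0 0 0 0
  0 0 2 1 0
  0 0 0 1 0
  0 0 0 0 0
After step 2: ants at (1,4),(1,4)
  0 0 0 0 2
  0 0 0 0 3
  0 0 1 0 0
  0 0 0 0 0
  0 0 0 0 0
After step 3: ants at (0,4),(0,4)
  0 0 0 0 5
  0 0 0 0 2
  0 0 0 0 0
  0 0 0 0 0
  0 0 0 0 0
After step 4: ants at (1,4),(1,4)
  0 0 0 0 4
  0 0 0 0 5
  0 0 0 0 0
  0 0 0 0 0
  0 0 0 0 0
After step 5: ants at (0,4),(0,4)
  0 0 0 0 7
  0 0 0 0 4
  0 0 0 0 0
  0 0 0 0 0
  0 0 0 0 0

0 0 0 0 7
0 0 0 0 4
0 0 0 0 0
0 0 0 0 0
0 0 0 0 0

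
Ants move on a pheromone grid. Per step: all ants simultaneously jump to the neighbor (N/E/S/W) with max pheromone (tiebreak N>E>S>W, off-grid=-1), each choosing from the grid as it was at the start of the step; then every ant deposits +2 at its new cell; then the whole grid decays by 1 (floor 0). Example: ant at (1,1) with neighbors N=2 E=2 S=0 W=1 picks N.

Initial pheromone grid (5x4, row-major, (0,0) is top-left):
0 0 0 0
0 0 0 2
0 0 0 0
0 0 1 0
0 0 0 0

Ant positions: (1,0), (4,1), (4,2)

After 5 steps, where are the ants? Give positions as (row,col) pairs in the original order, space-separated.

Step 1: ant0:(1,0)->N->(0,0) | ant1:(4,1)->N->(3,1) | ant2:(4,2)->N->(3,2)
  grid max=2 at (3,2)
Step 2: ant0:(0,0)->E->(0,1) | ant1:(3,1)->E->(3,2) | ant2:(3,2)->W->(3,1)
  grid max=3 at (3,2)
Step 3: ant0:(0,1)->E->(0,2) | ant1:(3,2)->W->(3,1) | ant2:(3,1)->E->(3,2)
  grid max=4 at (3,2)
Step 4: ant0:(0,2)->E->(0,3) | ant1:(3,1)->E->(3,2) | ant2:(3,2)->W->(3,1)
  grid max=5 at (3,2)
Step 5: ant0:(0,3)->S->(1,3) | ant1:(3,2)->W->(3,1) | ant2:(3,1)->E->(3,2)
  grid max=6 at (3,2)

(1,3) (3,1) (3,2)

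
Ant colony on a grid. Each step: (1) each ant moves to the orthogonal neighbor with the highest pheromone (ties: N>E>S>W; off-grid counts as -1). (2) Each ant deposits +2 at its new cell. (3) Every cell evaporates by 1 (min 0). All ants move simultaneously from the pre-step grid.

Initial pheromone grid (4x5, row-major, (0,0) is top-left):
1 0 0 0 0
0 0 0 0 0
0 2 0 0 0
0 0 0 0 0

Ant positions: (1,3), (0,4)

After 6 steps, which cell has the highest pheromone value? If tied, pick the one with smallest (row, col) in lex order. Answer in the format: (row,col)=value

Step 1: ant0:(1,3)->N->(0,3) | ant1:(0,4)->S->(1,4)
  grid max=1 at (0,3)
Step 2: ant0:(0,3)->E->(0,4) | ant1:(1,4)->N->(0,4)
  grid max=3 at (0,4)
Step 3: ant0:(0,4)->S->(1,4) | ant1:(0,4)->S->(1,4)
  grid max=3 at (1,4)
Step 4: ant0:(1,4)->N->(0,4) | ant1:(1,4)->N->(0,4)
  grid max=5 at (0,4)
Step 5: ant0:(0,4)->S->(1,4) | ant1:(0,4)->S->(1,4)
  grid max=5 at (1,4)
Step 6: ant0:(1,4)->N->(0,4) | ant1:(1,4)->N->(0,4)
  grid max=7 at (0,4)
Final grid:
  0 0 0 0 7
  0 0 0 0 4
  0 0 0 0 0
  0 0 0 0 0
Max pheromone 7 at (0,4)

Answer: (0,4)=7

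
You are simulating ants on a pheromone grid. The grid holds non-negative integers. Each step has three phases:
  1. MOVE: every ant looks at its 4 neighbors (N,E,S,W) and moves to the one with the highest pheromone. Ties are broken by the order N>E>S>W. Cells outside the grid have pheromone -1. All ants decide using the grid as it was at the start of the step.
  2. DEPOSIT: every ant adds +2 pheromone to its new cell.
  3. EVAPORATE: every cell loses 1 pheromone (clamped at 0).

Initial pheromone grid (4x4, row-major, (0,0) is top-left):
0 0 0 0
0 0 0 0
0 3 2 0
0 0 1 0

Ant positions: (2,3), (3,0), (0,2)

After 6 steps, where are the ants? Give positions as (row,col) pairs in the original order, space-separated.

Step 1: ant0:(2,3)->W->(2,2) | ant1:(3,0)->N->(2,0) | ant2:(0,2)->E->(0,3)
  grid max=3 at (2,2)
Step 2: ant0:(2,2)->W->(2,1) | ant1:(2,0)->E->(2,1) | ant2:(0,3)->S->(1,3)
  grid max=5 at (2,1)
Step 3: ant0:(2,1)->E->(2,2) | ant1:(2,1)->E->(2,2) | ant2:(1,3)->N->(0,3)
  grid max=5 at (2,2)
Step 4: ant0:(2,2)->W->(2,1) | ant1:(2,2)->W->(2,1) | ant2:(0,3)->S->(1,3)
  grid max=7 at (2,1)
Step 5: ant0:(2,1)->E->(2,2) | ant1:(2,1)->E->(2,2) | ant2:(1,3)->N->(0,3)
  grid max=7 at (2,2)
Step 6: ant0:(2,2)->W->(2,1) | ant1:(2,2)->W->(2,1) | ant2:(0,3)->S->(1,3)
  grid max=9 at (2,1)

(2,1) (2,1) (1,3)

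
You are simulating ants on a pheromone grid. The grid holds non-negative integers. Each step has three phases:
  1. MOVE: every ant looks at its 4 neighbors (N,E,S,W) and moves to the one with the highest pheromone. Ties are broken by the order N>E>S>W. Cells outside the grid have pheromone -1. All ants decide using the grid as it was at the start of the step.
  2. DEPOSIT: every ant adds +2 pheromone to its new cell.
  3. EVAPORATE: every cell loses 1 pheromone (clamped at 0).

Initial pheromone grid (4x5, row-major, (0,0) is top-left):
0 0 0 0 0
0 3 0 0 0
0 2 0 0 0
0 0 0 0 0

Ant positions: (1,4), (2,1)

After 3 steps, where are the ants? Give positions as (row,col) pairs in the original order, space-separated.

Step 1: ant0:(1,4)->N->(0,4) | ant1:(2,1)->N->(1,1)
  grid max=4 at (1,1)
Step 2: ant0:(0,4)->S->(1,4) | ant1:(1,1)->S->(2,1)
  grid max=3 at (1,1)
Step 3: ant0:(1,4)->N->(0,4) | ant1:(2,1)->N->(1,1)
  grid max=4 at (1,1)

(0,4) (1,1)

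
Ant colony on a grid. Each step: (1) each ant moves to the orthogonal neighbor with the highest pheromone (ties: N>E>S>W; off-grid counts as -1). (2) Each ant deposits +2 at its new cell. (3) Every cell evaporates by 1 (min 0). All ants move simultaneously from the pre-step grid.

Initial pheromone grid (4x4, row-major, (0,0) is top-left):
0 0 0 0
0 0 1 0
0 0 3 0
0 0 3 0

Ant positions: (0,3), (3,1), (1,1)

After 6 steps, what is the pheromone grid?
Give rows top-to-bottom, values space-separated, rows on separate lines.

After step 1: ants at (1,3),(3,2),(1,2)
  0 0 0 0
  0 0 2 1
  0 0 2 0
  0 0 4 0
After step 2: ants at (1,2),(2,2),(2,2)
  0 0 0 0
  0 0 3 0
  0 0 5 0
  0 0 3 0
After step 3: ants at (2,2),(1,2),(1,2)
  0 0 0 0
  0 0 6 0
  0 0 6 0
  0 0 2 0
After step 4: ants at (1,2),(2,2),(2,2)
  0 0 0 0
  0 0 7 0
  0 0 9 0
  0 0 1 0
After step 5: ants at (2,2),(1,2),(1,2)
  0 0 0 0
  0 0 10 0
  0 0 10 0
  0 0 0 0
After step 6: ants at (1,2),(2,2),(2,2)
  0 0 0 0
  0 0 11 0
  0 0 13 0
  0 0 0 0

0 0 0 0
0 0 11 0
0 0 13 0
0 0 0 0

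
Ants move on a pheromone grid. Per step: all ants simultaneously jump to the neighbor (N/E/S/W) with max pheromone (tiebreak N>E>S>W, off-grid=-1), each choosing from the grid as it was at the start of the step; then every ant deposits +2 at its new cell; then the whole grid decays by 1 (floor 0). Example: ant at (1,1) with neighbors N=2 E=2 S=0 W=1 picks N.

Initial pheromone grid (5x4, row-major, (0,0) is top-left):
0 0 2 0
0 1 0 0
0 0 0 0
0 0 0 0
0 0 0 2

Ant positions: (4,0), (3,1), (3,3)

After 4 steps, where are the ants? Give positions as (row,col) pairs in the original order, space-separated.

Step 1: ant0:(4,0)->N->(3,0) | ant1:(3,1)->N->(2,1) | ant2:(3,3)->S->(4,3)
  grid max=3 at (4,3)
Step 2: ant0:(3,0)->N->(2,0) | ant1:(2,1)->N->(1,1) | ant2:(4,3)->N->(3,3)
  grid max=2 at (4,3)
Step 3: ant0:(2,0)->N->(1,0) | ant1:(1,1)->N->(0,1) | ant2:(3,3)->S->(4,3)
  grid max=3 at (4,3)
Step 4: ant0:(1,0)->N->(0,0) | ant1:(0,1)->E->(0,2) | ant2:(4,3)->N->(3,3)
  grid max=2 at (4,3)

(0,0) (0,2) (3,3)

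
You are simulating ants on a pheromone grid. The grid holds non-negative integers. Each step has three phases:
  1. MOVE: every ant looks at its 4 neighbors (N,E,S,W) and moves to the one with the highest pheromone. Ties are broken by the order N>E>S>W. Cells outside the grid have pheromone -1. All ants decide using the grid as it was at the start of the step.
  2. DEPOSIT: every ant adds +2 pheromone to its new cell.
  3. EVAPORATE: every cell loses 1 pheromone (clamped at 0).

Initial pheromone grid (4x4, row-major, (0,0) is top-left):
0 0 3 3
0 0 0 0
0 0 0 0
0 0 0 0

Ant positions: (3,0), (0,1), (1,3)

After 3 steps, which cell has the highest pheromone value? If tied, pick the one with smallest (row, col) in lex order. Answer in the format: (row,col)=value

Answer: (0,2)=6

Derivation:
Step 1: ant0:(3,0)->N->(2,0) | ant1:(0,1)->E->(0,2) | ant2:(1,3)->N->(0,3)
  grid max=4 at (0,2)
Step 2: ant0:(2,0)->N->(1,0) | ant1:(0,2)->E->(0,3) | ant2:(0,3)->W->(0,2)
  grid max=5 at (0,2)
Step 3: ant0:(1,0)->N->(0,0) | ant1:(0,3)->W->(0,2) | ant2:(0,2)->E->(0,3)
  grid max=6 at (0,2)
Final grid:
  1 0 6 6
  0 0 0 0
  0 0 0 0
  0 0 0 0
Max pheromone 6 at (0,2)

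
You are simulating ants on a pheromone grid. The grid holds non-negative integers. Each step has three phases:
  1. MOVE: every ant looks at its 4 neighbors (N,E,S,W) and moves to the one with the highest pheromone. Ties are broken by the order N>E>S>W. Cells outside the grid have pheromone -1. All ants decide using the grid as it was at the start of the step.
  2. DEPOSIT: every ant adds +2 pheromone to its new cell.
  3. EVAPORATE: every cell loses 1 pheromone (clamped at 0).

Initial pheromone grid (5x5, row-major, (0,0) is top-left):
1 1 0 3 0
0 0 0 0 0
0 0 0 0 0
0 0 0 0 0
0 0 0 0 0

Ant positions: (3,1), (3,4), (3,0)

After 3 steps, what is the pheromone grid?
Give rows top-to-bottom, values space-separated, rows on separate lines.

After step 1: ants at (2,1),(2,4),(2,0)
  0 0 0 2 0
  0 0 0 0 0
  1 1 0 0 1
  0 0 0 0 0
  0 0 0 0 0
After step 2: ants at (2,0),(1,4),(2,1)
  0 0 0 1 0
  0 0 0 0 1
  2 2 0 0 0
  0 0 0 0 0
  0 0 0 0 0
After step 3: ants at (2,1),(0,4),(2,0)
  0 0 0 0 1
  0 0 0 0 0
  3 3 0 0 0
  0 0 0 0 0
  0 0 0 0 0

0 0 0 0 1
0 0 0 0 0
3 3 0 0 0
0 0 0 0 0
0 0 0 0 0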